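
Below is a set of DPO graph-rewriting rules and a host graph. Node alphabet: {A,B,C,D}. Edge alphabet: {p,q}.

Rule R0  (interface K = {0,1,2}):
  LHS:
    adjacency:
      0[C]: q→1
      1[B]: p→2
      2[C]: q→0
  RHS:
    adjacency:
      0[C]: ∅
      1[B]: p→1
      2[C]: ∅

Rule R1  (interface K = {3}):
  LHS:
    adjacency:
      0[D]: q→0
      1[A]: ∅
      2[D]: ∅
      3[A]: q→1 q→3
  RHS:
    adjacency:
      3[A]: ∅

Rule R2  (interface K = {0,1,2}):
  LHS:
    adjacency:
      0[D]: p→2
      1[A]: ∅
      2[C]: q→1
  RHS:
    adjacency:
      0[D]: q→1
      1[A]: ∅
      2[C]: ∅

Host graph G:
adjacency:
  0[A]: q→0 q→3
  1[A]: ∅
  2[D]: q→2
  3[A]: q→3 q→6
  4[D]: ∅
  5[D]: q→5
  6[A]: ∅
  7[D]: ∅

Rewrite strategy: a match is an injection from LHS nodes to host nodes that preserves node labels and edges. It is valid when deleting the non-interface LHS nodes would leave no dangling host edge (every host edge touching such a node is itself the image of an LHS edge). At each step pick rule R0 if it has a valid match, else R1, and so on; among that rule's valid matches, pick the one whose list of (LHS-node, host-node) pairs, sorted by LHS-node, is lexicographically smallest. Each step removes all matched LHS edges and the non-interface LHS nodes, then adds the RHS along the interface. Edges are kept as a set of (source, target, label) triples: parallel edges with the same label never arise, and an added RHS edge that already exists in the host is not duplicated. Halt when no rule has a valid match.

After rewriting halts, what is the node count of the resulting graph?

initial: |V|=8 |E|=6  E = 0-q->0 0-q->3 2-q->2 3-q->3 3-q->6 5-q->5
step 1: apply R1 at {0↦2, 1↦6, 2↦4, 3↦3}  → |V|=5 |E|=3  E = 0-q->0 0-q->3 5-q->5
step 2: apply R1 at {0↦5, 1↦3, 2↦7, 3↦0}  → |V|=2 |E|=0  E = ∅
halt: no rule applies after step 2
NF nodes: {0:A, 1:A}

Answer: 2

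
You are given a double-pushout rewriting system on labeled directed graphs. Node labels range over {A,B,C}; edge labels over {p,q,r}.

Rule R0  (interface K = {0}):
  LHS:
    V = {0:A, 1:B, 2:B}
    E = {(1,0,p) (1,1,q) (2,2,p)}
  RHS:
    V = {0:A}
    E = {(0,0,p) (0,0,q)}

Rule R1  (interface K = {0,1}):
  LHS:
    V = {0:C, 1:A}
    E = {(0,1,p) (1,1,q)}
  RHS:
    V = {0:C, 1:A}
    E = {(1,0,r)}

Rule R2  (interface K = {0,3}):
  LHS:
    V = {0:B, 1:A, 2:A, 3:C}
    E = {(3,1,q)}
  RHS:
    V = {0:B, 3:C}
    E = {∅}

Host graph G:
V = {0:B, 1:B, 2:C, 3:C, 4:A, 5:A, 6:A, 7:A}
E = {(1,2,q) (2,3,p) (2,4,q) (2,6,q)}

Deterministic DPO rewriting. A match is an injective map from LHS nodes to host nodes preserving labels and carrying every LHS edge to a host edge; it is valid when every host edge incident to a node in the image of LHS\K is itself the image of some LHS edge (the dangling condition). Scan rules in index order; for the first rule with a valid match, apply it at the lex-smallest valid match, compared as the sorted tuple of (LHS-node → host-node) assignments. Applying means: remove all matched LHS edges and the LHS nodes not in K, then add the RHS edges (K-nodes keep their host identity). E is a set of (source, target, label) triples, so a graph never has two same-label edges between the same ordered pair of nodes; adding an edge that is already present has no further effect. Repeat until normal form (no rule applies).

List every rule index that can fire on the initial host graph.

Answer: [R2]

Derivation:
R0: no valid match — LHS pattern not found
R1: no valid match — LHS pattern not found
R2: 8 valid matches — {0↦0, 1↦4, 2↦5, 3↦2}, {0↦0, 1↦4, 2↦7, 3↦2}, {0↦0, 1↦6, 2↦5, 3↦2} (+5 more)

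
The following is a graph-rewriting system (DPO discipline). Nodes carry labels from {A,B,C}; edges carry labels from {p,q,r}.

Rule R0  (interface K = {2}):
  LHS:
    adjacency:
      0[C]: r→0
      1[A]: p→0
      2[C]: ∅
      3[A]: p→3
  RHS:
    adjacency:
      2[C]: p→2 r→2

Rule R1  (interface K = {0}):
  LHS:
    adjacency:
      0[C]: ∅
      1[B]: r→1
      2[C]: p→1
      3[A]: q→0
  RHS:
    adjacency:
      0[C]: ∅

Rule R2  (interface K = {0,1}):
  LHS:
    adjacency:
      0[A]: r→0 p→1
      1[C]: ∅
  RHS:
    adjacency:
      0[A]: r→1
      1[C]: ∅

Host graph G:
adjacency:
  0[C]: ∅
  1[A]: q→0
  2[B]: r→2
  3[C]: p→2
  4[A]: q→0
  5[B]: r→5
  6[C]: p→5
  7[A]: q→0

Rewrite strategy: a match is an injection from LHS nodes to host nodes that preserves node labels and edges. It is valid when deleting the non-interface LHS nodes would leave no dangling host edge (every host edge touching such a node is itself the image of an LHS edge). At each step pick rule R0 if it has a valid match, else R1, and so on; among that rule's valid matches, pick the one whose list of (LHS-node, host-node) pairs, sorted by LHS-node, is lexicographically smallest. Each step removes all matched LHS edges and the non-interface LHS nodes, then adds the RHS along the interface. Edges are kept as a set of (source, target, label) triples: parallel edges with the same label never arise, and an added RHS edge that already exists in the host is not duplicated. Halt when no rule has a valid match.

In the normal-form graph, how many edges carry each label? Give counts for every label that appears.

Answer: q:1

Derivation:
initial: |V|=8 |E|=7  E = 1-q->0 2-r->2 3-p->2 4-q->0 5-r->5 6-p->5 7-q->0
step 1: apply R1 at {0↦0, 1↦2, 2↦3, 3↦1}  → |V|=5 |E|=4  E = 4-q->0 5-r->5 6-p->5 7-q->0
step 2: apply R1 at {0↦0, 1↦5, 2↦6, 3↦4}  → |V|=2 |E|=1  E = 7-q->0
final graph: no rule applies after step 2
NF edges: [(7, 0, 'q')]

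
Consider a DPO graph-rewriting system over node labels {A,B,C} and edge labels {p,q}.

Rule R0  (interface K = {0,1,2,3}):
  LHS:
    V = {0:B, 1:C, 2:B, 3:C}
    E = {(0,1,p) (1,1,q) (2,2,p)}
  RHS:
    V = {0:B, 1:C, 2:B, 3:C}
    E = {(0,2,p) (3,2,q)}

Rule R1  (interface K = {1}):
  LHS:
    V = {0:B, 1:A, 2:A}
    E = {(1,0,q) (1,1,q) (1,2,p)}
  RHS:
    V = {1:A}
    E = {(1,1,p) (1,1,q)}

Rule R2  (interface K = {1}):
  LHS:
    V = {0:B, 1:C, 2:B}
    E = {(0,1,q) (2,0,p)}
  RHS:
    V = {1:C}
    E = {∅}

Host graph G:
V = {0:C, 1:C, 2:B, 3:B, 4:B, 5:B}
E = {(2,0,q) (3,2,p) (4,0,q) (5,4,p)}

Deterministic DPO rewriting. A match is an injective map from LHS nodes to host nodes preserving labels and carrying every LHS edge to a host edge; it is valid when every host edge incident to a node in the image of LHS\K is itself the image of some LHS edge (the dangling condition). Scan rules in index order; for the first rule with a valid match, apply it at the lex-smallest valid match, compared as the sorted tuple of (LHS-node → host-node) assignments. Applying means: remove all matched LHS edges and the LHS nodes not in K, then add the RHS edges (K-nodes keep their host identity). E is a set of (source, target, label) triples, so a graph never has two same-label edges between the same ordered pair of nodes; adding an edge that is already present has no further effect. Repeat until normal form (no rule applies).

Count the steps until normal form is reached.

[0] host  ⇒  6 nodes, 4 edges  {2-q->0 3-p->2 4-q->0 5-p->4}
[1] R2 @ {0↦2, 1↦0, 2↦3}  ⇒  4 nodes, 2 edges  {4-q->0 5-p->4}
[2] R2 @ {0↦4, 1↦0, 2↦5}  ⇒  2 nodes, 0 edges  {∅}
halt: no rule applies after step 2

Answer: 2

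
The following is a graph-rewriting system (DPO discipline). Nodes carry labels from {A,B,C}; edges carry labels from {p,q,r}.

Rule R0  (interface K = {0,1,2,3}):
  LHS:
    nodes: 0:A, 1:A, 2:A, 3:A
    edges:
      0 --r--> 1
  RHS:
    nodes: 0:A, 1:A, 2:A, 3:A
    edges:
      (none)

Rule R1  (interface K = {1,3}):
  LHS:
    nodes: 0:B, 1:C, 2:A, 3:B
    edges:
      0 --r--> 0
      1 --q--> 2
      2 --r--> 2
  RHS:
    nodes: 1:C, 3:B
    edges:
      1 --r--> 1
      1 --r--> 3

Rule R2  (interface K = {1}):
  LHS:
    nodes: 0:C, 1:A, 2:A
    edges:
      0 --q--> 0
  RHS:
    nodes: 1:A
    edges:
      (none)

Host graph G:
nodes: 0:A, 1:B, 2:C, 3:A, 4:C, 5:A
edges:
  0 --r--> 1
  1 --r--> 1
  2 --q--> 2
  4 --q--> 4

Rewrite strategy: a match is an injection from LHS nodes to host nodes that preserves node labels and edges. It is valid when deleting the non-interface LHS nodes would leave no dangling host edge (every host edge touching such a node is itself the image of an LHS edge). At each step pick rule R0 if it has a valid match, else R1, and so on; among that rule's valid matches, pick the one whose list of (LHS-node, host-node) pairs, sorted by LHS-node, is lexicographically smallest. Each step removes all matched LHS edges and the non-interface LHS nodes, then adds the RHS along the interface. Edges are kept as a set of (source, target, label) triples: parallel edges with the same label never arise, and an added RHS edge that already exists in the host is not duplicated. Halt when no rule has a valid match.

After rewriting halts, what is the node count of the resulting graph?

Answer: 2

Steps:
[0] host  ⇒  6 nodes, 4 edges  {0-r->1 1-r->1 2-q->2 4-q->4}
[1] R2 @ {0↦2, 1↦0, 2↦3}  ⇒  4 nodes, 3 edges  {0-r->1 1-r->1 4-q->4}
[2] R2 @ {0↦4, 1↦0, 2↦5}  ⇒  2 nodes, 2 edges  {0-r->1 1-r->1}
final graph: no rule applies after step 2
NF nodes: {0:A, 1:B}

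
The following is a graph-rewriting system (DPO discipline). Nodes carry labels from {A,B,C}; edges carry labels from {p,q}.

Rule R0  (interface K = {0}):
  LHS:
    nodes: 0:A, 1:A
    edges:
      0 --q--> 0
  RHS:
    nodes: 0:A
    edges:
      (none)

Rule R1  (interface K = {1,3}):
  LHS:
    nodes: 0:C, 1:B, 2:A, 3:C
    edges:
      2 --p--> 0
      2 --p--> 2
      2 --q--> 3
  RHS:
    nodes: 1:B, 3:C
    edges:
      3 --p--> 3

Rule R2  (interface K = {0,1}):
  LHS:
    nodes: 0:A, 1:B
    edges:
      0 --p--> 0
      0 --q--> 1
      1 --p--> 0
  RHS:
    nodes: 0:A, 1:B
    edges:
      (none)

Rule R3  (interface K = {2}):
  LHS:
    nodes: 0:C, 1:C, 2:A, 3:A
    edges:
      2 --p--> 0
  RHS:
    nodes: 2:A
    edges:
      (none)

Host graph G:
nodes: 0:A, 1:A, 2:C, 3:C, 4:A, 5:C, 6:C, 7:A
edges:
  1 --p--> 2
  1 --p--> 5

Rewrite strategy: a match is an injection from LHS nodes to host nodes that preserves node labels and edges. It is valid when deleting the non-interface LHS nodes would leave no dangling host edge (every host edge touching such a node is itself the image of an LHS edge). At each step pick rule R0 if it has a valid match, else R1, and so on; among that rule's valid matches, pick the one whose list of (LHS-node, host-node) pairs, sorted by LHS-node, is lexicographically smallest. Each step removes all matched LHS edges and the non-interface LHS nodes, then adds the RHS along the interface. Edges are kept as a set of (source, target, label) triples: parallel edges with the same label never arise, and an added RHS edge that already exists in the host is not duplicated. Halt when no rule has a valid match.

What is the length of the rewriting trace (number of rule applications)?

Answer: 2

Derivation:
[0] host  ⇒  8 nodes, 2 edges  {1-p->2 1-p->5}
[1] R3 @ {0↦2, 1↦3, 2↦1, 3↦0}  ⇒  5 nodes, 1 edges  {1-p->5}
[2] R3 @ {0↦5, 1↦6, 2↦1, 3↦4}  ⇒  2 nodes, 0 edges  {∅}
halt: no rule applies after step 2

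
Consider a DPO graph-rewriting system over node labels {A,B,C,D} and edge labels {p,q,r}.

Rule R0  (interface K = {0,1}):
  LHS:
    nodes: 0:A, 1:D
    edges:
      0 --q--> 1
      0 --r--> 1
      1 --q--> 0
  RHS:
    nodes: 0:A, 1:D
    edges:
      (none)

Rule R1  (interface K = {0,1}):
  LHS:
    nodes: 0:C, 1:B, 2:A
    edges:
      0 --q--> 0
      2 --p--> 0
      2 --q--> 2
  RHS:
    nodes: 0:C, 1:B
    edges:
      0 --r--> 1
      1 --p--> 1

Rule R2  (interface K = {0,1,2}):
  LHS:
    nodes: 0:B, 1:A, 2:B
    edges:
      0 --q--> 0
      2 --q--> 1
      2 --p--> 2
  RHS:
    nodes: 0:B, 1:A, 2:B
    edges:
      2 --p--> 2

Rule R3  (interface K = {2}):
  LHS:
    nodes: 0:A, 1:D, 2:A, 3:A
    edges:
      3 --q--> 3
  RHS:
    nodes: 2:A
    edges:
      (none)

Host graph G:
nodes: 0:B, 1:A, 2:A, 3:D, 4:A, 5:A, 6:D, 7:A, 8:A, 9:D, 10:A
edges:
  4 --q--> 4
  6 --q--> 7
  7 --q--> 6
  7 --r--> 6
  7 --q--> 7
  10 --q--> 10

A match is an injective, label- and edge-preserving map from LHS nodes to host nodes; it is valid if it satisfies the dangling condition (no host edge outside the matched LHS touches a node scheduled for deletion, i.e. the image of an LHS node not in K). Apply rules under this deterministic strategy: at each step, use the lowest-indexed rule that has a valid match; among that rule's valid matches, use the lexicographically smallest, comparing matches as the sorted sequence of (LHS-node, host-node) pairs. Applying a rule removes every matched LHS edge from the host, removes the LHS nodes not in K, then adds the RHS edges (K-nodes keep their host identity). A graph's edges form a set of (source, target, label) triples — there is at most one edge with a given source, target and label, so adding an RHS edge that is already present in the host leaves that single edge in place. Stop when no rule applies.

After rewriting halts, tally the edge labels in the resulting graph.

[0] host  ⇒  11 nodes, 6 edges  {4-q->4 6-q->7 7-q->6 7-r->6 7-q->7 10-q->10}
[1] R0 @ {0↦7, 1↦6}  ⇒  11 nodes, 3 edges  {4-q->4 7-q->7 10-q->10}
[2] R3 @ {0↦1, 1↦3, 2↦2, 3↦4}  ⇒  8 nodes, 2 edges  {7-q->7 10-q->10}
[3] R3 @ {0↦2, 1↦6, 2↦5, 3↦7}  ⇒  5 nodes, 1 edges  {10-q->10}
[4] R3 @ {0↦5, 1↦9, 2↦8, 3↦10}  ⇒  2 nodes, 0 edges  {∅}
normal form: no rule applies after step 4
NF edges: []

Answer: (no edges)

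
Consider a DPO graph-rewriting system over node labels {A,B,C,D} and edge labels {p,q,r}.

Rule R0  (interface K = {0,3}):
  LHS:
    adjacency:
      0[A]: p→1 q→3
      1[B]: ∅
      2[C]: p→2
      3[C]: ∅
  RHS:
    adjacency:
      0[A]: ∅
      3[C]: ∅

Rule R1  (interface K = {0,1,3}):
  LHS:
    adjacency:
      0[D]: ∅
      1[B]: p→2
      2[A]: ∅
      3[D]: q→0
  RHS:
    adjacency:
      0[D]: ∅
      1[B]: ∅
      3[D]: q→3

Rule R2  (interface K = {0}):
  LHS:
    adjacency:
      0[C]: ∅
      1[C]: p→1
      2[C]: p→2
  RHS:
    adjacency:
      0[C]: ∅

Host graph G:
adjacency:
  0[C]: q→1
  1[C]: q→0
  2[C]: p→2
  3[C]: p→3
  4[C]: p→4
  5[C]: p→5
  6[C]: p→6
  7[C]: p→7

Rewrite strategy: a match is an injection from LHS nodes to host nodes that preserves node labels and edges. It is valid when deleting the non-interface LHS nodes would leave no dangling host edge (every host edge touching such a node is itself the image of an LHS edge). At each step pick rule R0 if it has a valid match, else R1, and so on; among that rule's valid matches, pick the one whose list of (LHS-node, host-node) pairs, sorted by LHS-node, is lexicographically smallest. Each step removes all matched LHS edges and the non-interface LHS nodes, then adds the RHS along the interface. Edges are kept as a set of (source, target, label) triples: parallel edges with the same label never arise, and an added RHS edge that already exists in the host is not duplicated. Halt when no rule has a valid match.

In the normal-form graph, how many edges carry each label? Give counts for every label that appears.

Answer: q:2

Rewrite trace:
initial: |V|=8 |E|=8  E = 0-q->1 1-q->0 2-p->2 3-p->3 4-p->4 5-p->5 6-p->6 7-p->7
step 1: apply R2 at {0↦0, 1↦2, 2↦3}  → |V|=6 |E|=6  E = 0-q->1 1-q->0 4-p->4 5-p->5 6-p->6 7-p->7
step 2: apply R2 at {0↦0, 1↦4, 2↦5}  → |V|=4 |E|=4  E = 0-q->1 1-q->0 6-p->6 7-p->7
step 3: apply R2 at {0↦0, 1↦6, 2↦7}  → |V|=2 |E|=2  E = 0-q->1 1-q->0
final graph: no rule applies after step 3
NF edges: [(0, 1, 'q'), (1, 0, 'q')]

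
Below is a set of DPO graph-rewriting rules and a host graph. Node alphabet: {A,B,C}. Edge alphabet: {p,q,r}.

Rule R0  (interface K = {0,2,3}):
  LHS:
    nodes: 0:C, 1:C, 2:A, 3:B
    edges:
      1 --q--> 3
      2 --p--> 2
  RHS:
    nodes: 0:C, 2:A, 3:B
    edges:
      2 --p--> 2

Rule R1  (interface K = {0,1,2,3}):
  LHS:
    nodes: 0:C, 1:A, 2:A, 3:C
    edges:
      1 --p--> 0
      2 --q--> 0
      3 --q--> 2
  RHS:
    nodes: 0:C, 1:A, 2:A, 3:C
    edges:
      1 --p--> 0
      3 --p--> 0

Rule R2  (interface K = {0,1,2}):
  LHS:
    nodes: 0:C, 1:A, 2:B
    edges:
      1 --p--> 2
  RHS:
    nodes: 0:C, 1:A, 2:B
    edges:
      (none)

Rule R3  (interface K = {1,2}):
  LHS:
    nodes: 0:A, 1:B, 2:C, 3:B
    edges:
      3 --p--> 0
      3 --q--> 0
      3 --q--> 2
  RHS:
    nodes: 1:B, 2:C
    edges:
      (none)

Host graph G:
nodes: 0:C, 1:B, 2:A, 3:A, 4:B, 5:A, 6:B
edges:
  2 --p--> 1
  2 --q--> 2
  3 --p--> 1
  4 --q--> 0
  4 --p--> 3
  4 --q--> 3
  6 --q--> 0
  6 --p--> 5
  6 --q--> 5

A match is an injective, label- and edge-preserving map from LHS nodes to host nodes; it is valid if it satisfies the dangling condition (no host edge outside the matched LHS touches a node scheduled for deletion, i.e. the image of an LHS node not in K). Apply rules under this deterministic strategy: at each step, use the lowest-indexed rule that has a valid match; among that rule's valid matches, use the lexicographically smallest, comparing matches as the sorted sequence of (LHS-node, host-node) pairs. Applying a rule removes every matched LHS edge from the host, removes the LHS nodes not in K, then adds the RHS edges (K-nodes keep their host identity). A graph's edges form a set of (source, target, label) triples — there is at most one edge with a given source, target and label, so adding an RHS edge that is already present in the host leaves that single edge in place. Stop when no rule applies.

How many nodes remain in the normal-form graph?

Answer: 3

Rewrite trace:
[0] host  ⇒  7 nodes, 9 edges  {2-p->1 2-q->2 3-p->1 4-q->0 4-p->3 4-q->3 6-q->0 6-p->5 6-q->5}
[1] R2 @ {0↦0, 1↦2, 2↦1}  ⇒  7 nodes, 8 edges  {2-q->2 3-p->1 4-q->0 4-p->3 4-q->3 6-q->0 6-p->5 6-q->5}
[2] R2 @ {0↦0, 1↦3, 2↦1}  ⇒  7 nodes, 7 edges  {2-q->2 4-q->0 4-p->3 4-q->3 6-q->0 6-p->5 6-q->5}
[3] R3 @ {0↦3, 1↦1, 2↦0, 3↦4}  ⇒  5 nodes, 4 edges  {2-q->2 6-q->0 6-p->5 6-q->5}
[4] R3 @ {0↦5, 1↦1, 2↦0, 3↦6}  ⇒  3 nodes, 1 edges  {2-q->2}
halt: no rule applies after step 4
NF nodes: {0:C, 1:B, 2:A}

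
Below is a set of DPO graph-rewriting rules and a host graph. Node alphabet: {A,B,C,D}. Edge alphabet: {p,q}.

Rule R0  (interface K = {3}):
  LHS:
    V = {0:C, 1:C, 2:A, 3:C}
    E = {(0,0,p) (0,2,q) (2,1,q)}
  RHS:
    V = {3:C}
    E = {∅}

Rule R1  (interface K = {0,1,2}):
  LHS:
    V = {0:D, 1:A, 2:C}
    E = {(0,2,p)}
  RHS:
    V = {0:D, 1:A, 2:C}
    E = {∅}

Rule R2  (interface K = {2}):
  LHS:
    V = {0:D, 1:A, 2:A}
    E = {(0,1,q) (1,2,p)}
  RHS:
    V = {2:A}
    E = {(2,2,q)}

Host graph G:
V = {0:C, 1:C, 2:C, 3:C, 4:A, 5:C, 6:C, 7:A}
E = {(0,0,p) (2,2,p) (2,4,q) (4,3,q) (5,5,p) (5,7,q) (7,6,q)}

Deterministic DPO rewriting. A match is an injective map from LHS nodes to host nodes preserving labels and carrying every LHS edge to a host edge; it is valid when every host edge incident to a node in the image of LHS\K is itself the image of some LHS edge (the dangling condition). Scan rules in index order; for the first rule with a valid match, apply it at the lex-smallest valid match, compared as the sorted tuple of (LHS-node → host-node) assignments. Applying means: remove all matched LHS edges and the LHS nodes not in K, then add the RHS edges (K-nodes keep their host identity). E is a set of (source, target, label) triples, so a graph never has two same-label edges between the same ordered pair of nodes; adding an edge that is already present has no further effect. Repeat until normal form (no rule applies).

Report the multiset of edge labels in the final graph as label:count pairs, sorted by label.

Answer: p:1

Rewrite trace:
start.  V:8 E:7  edges: 0-p->0 2-p->2 2-q->4 4-q->3 5-p->5 5-q->7 7-q->6
1. fire R0 via {0↦2, 1↦3, 2↦4, 3↦0}  →  V:5 E:4  edges: 0-p->0 5-p->5 5-q->7 7-q->6
2. fire R0 via {0↦5, 1↦6, 2↦7, 3↦0}  →  V:2 E:1  edges: 0-p->0
halt: no rule applies after step 2
NF edges: [(0, 0, 'p')]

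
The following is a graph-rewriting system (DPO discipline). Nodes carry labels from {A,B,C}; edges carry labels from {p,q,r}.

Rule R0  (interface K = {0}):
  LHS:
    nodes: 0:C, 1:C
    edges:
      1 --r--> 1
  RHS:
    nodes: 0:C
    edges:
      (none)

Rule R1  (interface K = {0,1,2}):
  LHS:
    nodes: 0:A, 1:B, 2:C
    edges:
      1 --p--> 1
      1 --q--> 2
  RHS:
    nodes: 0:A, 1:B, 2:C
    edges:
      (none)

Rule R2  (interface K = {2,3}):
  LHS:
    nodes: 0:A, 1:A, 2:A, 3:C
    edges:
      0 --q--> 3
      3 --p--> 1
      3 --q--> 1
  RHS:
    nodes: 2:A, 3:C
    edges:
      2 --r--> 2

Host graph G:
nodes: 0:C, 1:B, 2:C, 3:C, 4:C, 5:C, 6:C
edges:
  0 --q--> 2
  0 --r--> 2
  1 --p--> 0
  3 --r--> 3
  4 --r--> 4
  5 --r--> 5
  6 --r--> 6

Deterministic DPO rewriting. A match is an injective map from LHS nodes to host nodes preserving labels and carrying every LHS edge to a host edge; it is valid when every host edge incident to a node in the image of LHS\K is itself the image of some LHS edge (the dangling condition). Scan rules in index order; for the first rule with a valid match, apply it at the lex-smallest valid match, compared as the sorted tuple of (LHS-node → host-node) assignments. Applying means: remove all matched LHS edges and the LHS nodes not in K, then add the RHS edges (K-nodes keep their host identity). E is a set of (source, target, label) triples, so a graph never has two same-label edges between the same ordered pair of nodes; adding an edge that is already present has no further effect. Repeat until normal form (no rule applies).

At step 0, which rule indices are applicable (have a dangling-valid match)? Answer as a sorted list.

R0: 20 valid matches — {0↦0, 1↦3}, {0↦0, 1↦4}, {0↦0, 1↦5} (+17 more)
R1: no valid match — LHS pattern not found
R2: no valid match — LHS pattern not found

Answer: [R0]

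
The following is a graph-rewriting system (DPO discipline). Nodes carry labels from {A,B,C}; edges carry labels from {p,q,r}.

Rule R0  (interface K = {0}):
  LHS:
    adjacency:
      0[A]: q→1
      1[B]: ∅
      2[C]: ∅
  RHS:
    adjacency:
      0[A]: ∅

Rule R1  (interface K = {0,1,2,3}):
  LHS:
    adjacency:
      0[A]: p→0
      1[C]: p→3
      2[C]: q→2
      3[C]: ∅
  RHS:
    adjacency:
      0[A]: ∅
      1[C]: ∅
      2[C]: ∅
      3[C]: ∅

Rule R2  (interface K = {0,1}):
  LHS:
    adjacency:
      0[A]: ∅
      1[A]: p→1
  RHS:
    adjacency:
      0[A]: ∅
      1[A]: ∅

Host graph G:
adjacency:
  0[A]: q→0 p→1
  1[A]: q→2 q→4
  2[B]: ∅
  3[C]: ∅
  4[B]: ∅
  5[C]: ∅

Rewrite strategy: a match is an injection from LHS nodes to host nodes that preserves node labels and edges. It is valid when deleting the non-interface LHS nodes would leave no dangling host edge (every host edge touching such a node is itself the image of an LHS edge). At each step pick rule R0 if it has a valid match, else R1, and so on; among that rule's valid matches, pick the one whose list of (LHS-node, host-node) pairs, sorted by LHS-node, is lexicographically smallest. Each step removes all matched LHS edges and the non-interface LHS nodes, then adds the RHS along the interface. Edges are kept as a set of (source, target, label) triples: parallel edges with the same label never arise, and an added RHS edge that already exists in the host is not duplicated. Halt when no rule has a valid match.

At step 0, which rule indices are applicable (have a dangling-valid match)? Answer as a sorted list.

R0: 4 valid matches — {0↦1, 1↦2, 2↦3}, {0↦1, 1↦2, 2↦5}, {0↦1, 1↦4, 2↦3} (+1 more)
R1: no valid match — LHS pattern not found
R2: no valid match — LHS pattern not found

Answer: [R0]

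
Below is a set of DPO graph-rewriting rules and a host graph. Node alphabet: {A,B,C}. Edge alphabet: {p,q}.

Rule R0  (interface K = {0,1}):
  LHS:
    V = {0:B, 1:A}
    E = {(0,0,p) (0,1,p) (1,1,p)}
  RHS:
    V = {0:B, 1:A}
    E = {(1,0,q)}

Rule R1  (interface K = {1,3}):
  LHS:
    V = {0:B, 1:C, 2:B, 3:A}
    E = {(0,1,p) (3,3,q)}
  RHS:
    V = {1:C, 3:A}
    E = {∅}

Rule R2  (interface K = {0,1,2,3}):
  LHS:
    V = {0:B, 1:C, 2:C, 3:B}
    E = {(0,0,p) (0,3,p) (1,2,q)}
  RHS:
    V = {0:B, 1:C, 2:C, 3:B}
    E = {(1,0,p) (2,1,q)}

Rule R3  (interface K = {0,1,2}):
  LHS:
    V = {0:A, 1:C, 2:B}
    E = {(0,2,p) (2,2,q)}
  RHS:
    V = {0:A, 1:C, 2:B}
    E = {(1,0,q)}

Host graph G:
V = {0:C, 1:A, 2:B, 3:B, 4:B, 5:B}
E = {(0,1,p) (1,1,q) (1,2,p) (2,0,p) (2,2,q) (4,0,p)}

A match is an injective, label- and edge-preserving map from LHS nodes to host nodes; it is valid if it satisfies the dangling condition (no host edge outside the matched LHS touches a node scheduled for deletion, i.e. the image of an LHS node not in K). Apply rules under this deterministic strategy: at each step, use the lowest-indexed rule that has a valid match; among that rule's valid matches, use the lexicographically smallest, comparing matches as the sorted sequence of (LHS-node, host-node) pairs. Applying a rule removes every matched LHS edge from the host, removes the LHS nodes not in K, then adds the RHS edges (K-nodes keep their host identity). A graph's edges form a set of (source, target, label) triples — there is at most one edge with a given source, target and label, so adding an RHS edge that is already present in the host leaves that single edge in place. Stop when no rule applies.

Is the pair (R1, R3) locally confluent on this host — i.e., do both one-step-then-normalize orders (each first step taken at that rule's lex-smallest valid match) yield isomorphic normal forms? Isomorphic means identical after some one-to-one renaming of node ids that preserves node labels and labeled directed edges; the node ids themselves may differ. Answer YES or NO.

branch R1-first: apply at {0↦4, 1↦0, 2↦3, 3↦1} → |E|=4, then 1 more step(s) → NF |V|=4 |E|=3 V={0:C, 1:A, 2:B, 5:B} E=0-p->1 0-q->1 2-p->0
branch R3-first: apply at {0↦1, 1↦0, 2↦2} → |E|=5, then 1 more step(s) → NF |V|=4 |E|=3 V={0:C, 1:A, 4:B, 5:B} E=0-p->1 0-q->1 4-p->0
graphs isomorphic (equal up to label-preserving node renaming)

Answer: YES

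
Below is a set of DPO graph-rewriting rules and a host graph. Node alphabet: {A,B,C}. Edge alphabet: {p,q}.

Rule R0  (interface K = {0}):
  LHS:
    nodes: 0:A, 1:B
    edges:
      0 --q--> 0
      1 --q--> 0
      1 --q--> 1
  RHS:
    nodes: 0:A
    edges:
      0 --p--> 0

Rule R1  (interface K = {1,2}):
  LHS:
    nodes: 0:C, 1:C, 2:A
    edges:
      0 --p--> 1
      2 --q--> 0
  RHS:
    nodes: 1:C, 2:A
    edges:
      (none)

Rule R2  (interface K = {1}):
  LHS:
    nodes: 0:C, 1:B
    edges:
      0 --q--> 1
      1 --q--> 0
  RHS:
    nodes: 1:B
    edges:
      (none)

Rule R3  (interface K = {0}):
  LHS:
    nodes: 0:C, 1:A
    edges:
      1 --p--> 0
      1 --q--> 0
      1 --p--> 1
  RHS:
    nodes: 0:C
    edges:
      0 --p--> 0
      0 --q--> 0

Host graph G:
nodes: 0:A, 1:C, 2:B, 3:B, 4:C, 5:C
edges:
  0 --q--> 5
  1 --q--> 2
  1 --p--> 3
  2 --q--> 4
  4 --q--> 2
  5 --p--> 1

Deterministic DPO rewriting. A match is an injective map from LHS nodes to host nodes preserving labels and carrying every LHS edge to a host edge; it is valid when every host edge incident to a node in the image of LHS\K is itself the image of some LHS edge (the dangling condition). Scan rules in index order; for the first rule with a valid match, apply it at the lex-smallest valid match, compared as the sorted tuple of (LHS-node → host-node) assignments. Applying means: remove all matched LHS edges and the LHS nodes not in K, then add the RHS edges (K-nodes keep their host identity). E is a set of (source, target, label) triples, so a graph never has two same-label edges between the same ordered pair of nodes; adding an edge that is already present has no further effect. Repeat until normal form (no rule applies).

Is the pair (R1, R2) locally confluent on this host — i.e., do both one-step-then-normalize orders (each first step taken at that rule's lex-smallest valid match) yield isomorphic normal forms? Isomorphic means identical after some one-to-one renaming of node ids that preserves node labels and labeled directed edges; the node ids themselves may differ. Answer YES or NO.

branch R1-first: apply at {0↦5, 1↦1, 2↦0} → |E|=4, then 1 more step(s) → NF |V|=4 |E|=2 V={0:A, 1:C, 2:B, 3:B} E=1-q->2 1-p->3
branch R2-first: apply at {0↦4, 1↦2} → |E|=4, then 1 more step(s) → NF |V|=4 |E|=2 V={0:A, 1:C, 2:B, 3:B} E=1-q->2 1-p->3
graphs isomorphic (equal up to label-preserving node renaming)

Answer: YES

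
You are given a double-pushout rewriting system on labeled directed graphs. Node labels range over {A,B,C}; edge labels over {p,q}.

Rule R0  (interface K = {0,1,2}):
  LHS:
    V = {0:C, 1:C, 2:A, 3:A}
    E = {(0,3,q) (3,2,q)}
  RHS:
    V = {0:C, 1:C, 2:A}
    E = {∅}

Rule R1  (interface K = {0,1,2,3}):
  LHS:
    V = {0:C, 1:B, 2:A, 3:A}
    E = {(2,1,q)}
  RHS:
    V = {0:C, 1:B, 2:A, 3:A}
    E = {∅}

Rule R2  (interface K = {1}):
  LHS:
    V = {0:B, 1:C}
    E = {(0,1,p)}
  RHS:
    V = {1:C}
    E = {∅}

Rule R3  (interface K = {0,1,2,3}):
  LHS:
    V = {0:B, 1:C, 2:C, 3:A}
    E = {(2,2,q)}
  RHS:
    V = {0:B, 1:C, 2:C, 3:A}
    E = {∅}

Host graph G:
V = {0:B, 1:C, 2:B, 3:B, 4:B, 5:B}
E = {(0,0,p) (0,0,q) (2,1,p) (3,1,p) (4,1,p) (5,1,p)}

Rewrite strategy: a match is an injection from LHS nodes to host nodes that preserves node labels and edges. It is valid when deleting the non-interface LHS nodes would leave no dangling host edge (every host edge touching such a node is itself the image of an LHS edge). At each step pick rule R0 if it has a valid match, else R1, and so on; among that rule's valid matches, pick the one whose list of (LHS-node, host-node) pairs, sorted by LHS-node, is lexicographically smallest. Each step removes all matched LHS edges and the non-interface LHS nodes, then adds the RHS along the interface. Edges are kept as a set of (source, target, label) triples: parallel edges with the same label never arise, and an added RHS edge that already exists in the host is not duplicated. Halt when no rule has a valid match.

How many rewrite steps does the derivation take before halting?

Answer: 4

Rewrite trace:
[0] host  ⇒  6 nodes, 6 edges  {0-p->0 0-q->0 2-p->1 3-p->1 4-p->1 5-p->1}
[1] R2 @ {0↦2, 1↦1}  ⇒  5 nodes, 5 edges  {0-p->0 0-q->0 3-p->1 4-p->1 5-p->1}
[2] R2 @ {0↦3, 1↦1}  ⇒  4 nodes, 4 edges  {0-p->0 0-q->0 4-p->1 5-p->1}
[3] R2 @ {0↦4, 1↦1}  ⇒  3 nodes, 3 edges  {0-p->0 0-q->0 5-p->1}
[4] R2 @ {0↦5, 1↦1}  ⇒  2 nodes, 2 edges  {0-p->0 0-q->0}
normal form: no rule applies after step 4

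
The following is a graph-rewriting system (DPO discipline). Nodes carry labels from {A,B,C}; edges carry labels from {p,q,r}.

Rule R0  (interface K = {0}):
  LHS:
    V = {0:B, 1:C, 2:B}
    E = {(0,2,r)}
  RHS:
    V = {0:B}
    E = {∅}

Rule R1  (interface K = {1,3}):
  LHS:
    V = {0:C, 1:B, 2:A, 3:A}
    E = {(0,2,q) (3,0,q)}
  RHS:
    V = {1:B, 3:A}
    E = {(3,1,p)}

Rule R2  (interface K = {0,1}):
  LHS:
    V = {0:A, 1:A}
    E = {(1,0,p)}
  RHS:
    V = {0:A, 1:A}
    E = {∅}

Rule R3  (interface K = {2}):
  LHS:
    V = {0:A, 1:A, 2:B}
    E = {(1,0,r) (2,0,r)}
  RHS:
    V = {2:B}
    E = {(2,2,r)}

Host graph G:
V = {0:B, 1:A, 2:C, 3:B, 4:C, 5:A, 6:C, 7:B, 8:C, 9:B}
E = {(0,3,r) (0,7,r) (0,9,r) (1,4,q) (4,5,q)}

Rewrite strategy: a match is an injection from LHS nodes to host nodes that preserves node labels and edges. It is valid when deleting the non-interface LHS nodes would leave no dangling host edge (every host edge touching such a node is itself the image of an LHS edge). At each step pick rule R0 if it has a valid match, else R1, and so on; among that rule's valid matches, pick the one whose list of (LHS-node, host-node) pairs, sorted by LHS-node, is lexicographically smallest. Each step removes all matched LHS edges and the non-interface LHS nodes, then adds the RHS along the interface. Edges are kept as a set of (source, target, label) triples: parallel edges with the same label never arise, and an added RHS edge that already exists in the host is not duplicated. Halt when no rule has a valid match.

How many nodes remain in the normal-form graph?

start.  V:10 E:5  edges: 0-r->3 0-r->7 0-r->9 1-q->4 4-q->5
1. fire R0 via {0↦0, 1↦2, 2↦3}  →  V:8 E:4  edges: 0-r->7 0-r->9 1-q->4 4-q->5
2. fire R0 via {0↦0, 1↦6, 2↦7}  →  V:6 E:3  edges: 0-r->9 1-q->4 4-q->5
3. fire R0 via {0↦0, 1↦8, 2↦9}  →  V:4 E:2  edges: 1-q->4 4-q->5
4. fire R1 via {0↦4, 1↦0, 2↦5, 3↦1}  →  V:2 E:1  edges: 1-p->0
halt: no rule applies after step 4
NF nodes: {0:B, 1:A}

Answer: 2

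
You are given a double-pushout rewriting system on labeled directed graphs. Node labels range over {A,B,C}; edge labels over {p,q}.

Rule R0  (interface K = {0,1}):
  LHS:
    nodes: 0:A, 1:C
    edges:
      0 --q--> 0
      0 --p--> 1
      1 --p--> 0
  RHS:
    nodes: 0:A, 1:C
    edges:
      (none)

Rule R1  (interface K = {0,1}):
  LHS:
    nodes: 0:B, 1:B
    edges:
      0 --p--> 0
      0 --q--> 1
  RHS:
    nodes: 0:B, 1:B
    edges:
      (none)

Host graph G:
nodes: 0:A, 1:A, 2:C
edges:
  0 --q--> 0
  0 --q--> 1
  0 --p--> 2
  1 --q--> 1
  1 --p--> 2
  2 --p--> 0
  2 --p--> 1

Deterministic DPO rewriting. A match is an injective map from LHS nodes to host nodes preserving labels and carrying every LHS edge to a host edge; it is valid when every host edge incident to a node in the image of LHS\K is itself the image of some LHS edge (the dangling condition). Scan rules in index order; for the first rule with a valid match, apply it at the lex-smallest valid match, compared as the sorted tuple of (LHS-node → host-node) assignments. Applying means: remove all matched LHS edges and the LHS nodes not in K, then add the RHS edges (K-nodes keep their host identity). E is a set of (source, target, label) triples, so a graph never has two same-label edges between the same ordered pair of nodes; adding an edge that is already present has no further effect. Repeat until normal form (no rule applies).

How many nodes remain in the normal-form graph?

Answer: 3

Rewrite trace:
[0] host  ⇒  3 nodes, 7 edges  {0-q->0 0-q->1 0-p->2 1-q->1 1-p->2 2-p->0 2-p->1}
[1] R0 @ {0↦0, 1↦2}  ⇒  3 nodes, 4 edges  {0-q->1 1-q->1 1-p->2 2-p->1}
[2] R0 @ {0↦1, 1↦2}  ⇒  3 nodes, 1 edges  {0-q->1}
final graph: no rule applies after step 2
NF nodes: {0:A, 1:A, 2:C}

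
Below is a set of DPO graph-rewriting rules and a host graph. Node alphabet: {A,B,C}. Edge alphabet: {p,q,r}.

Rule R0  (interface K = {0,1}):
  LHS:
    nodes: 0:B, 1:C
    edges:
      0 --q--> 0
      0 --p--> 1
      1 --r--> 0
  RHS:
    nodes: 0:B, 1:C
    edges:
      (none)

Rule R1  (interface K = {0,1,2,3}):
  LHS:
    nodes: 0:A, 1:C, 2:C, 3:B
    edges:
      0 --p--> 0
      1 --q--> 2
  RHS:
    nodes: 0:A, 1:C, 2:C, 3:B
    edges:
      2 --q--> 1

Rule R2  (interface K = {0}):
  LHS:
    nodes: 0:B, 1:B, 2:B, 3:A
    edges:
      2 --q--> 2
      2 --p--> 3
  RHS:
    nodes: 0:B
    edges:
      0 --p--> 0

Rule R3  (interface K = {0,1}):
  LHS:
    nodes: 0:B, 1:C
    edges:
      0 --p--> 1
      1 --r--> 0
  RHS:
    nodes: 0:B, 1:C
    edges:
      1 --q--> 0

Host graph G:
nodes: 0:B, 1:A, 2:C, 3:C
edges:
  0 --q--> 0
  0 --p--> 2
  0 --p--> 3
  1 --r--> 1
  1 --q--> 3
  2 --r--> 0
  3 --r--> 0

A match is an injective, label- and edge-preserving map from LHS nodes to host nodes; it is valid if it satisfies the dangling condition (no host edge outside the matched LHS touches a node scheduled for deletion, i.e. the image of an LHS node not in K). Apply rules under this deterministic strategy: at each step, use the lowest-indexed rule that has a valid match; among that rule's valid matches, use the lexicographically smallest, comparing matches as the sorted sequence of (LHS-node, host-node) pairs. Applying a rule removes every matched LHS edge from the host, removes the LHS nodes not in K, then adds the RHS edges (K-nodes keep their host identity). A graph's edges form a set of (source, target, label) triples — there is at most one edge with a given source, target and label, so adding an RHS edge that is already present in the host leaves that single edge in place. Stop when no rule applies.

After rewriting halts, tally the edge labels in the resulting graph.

initial: |V|=4 |E|=7  E = 0-q->0 0-p->2 0-p->3 1-r->1 1-q->3 2-r->0 3-r->0
step 1: apply R0 at {0↦0, 1↦2}  → |V|=4 |E|=4  E = 0-p->3 1-r->1 1-q->3 3-r->0
step 2: apply R3 at {0↦0, 1↦3}  → |V|=4 |E|=3  E = 1-r->1 1-q->3 3-q->0
halt: no rule applies after step 2
NF edges: [(1, 1, 'r'), (1, 3, 'q'), (3, 0, 'q')]

Answer: q:2 r:1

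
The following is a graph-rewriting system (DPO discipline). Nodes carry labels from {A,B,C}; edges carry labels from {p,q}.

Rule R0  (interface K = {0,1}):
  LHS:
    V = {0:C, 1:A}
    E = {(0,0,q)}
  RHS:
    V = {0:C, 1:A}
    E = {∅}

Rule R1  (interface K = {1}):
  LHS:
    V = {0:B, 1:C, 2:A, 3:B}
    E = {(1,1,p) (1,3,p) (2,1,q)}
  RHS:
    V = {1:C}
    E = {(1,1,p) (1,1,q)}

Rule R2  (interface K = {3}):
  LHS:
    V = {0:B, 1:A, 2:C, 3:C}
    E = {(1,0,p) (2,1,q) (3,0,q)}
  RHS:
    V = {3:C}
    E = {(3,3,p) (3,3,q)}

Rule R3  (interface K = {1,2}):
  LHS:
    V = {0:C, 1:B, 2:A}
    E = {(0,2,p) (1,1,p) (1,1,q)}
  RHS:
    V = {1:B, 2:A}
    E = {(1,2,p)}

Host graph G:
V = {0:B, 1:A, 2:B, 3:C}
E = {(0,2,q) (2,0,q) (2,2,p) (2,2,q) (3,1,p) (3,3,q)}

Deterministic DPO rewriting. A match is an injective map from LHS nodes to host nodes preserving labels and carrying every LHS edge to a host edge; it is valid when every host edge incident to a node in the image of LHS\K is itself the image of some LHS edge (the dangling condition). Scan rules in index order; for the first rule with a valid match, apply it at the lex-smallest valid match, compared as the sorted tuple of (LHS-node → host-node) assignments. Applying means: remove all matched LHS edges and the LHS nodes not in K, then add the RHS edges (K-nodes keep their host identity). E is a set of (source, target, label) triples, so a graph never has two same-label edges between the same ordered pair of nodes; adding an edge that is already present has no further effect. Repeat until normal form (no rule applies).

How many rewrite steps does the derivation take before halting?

start.  V:4 E:6  edges: 0-q->2 2-q->0 2-p->2 2-q->2 3-p->1 3-q->3
1. fire R0 via {0↦3, 1↦1}  →  V:4 E:5  edges: 0-q->2 2-q->0 2-p->2 2-q->2 3-p->1
2. fire R3 via {0↦3, 1↦2, 2↦1}  →  V:3 E:3  edges: 0-q->2 2-q->0 2-p->1
normal form: no rule applies after step 2

Answer: 2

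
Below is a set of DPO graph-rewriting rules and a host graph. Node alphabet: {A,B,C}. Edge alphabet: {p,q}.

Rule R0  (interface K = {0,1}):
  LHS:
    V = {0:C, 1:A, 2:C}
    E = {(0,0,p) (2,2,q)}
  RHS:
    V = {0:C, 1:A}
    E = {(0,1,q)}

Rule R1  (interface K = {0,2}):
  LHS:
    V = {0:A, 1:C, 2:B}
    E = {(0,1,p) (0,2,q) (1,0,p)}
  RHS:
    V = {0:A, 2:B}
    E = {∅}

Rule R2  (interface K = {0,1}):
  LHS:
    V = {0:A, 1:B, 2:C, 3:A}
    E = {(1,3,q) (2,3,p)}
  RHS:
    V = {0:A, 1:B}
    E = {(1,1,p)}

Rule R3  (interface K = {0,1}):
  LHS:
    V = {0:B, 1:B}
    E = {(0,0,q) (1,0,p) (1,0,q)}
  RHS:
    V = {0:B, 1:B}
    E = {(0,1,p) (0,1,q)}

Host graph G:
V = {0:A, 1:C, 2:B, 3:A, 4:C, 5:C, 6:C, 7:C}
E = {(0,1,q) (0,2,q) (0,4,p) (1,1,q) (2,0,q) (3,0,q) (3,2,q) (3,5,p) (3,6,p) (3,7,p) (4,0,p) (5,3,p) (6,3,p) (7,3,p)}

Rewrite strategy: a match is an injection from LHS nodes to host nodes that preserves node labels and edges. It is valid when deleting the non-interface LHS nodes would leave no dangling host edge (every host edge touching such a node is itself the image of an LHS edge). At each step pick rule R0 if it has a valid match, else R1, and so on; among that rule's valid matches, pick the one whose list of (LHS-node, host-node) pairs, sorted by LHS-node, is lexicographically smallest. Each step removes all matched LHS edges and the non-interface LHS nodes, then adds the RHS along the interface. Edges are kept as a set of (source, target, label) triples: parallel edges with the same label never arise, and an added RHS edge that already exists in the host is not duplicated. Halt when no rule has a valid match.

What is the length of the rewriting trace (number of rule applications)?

initial: |V|=8 |E|=14  E = 0-q->1 0-q->2 0-p->4 1-q->1 2-q->0 3-q->0 3-q->2 3-p->5 3-p->6 3-p->7 4-p->0 5-p->3 6-p->3 7-p->3
step 1: apply R1 at {0↦0, 1↦4, 2↦2}  → |V|=7 |E|=11  E = 0-q->1 1-q->1 2-q->0 3-q->0 3-q->2 3-p->5 3-p->6 3-p->7 5-p->3 6-p->3 7-p->3
step 2: apply R1 at {0↦3, 1↦5, 2↦2}  → |V|=6 |E|=8  E = 0-q->1 1-q->1 2-q->0 3-q->0 3-p->6 3-p->7 6-p->3 7-p->3
final graph: no rule applies after step 2

Answer: 2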